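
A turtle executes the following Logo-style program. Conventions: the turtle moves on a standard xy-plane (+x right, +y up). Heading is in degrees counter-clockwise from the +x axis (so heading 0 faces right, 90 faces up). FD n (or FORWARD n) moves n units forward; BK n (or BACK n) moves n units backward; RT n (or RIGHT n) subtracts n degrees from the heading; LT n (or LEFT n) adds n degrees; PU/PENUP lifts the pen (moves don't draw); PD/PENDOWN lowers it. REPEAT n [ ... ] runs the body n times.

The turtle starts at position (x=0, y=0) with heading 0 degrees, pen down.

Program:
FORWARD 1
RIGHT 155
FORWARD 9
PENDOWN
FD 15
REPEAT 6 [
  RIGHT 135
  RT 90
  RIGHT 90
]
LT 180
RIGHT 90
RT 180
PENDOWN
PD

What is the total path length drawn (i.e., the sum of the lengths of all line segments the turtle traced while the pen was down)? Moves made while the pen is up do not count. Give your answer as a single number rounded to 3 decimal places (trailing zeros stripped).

Answer: 25

Derivation:
Executing turtle program step by step:
Start: pos=(0,0), heading=0, pen down
FD 1: (0,0) -> (1,0) [heading=0, draw]
RT 155: heading 0 -> 205
FD 9: (1,0) -> (-7.157,-3.804) [heading=205, draw]
PD: pen down
FD 15: (-7.157,-3.804) -> (-20.751,-10.143) [heading=205, draw]
REPEAT 6 [
  -- iteration 1/6 --
  RT 135: heading 205 -> 70
  RT 90: heading 70 -> 340
  RT 90: heading 340 -> 250
  -- iteration 2/6 --
  RT 135: heading 250 -> 115
  RT 90: heading 115 -> 25
  RT 90: heading 25 -> 295
  -- iteration 3/6 --
  RT 135: heading 295 -> 160
  RT 90: heading 160 -> 70
  RT 90: heading 70 -> 340
  -- iteration 4/6 --
  RT 135: heading 340 -> 205
  RT 90: heading 205 -> 115
  RT 90: heading 115 -> 25
  -- iteration 5/6 --
  RT 135: heading 25 -> 250
  RT 90: heading 250 -> 160
  RT 90: heading 160 -> 70
  -- iteration 6/6 --
  RT 135: heading 70 -> 295
  RT 90: heading 295 -> 205
  RT 90: heading 205 -> 115
]
LT 180: heading 115 -> 295
RT 90: heading 295 -> 205
RT 180: heading 205 -> 25
PD: pen down
PD: pen down
Final: pos=(-20.751,-10.143), heading=25, 3 segment(s) drawn

Segment lengths:
  seg 1: (0,0) -> (1,0), length = 1
  seg 2: (1,0) -> (-7.157,-3.804), length = 9
  seg 3: (-7.157,-3.804) -> (-20.751,-10.143), length = 15
Total = 25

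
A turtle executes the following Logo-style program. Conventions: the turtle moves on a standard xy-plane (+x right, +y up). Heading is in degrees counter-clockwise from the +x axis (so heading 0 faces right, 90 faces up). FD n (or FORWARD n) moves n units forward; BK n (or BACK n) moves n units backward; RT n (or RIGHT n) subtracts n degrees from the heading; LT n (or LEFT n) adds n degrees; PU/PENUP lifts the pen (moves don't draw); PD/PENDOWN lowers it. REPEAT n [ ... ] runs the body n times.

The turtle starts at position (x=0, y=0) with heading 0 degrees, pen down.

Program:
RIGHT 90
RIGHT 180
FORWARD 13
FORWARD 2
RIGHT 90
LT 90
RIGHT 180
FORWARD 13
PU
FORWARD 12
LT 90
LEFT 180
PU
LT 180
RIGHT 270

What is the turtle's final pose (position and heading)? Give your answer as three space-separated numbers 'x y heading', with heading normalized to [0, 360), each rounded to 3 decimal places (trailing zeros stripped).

Executing turtle program step by step:
Start: pos=(0,0), heading=0, pen down
RT 90: heading 0 -> 270
RT 180: heading 270 -> 90
FD 13: (0,0) -> (0,13) [heading=90, draw]
FD 2: (0,13) -> (0,15) [heading=90, draw]
RT 90: heading 90 -> 0
LT 90: heading 0 -> 90
RT 180: heading 90 -> 270
FD 13: (0,15) -> (0,2) [heading=270, draw]
PU: pen up
FD 12: (0,2) -> (0,-10) [heading=270, move]
LT 90: heading 270 -> 0
LT 180: heading 0 -> 180
PU: pen up
LT 180: heading 180 -> 0
RT 270: heading 0 -> 90
Final: pos=(0,-10), heading=90, 3 segment(s) drawn

Answer: 0 -10 90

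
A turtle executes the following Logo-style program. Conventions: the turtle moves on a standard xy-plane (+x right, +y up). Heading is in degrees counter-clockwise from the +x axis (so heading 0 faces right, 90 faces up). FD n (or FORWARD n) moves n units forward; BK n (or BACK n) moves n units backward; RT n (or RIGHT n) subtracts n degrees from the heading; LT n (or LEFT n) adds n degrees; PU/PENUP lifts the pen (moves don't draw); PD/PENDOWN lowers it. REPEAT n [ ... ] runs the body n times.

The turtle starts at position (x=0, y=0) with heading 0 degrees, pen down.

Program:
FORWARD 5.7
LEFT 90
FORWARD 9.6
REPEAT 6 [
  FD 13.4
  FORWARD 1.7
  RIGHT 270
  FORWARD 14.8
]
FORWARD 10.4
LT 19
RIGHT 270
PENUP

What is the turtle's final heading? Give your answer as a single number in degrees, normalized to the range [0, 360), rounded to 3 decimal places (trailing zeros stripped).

Answer: 19

Derivation:
Executing turtle program step by step:
Start: pos=(0,0), heading=0, pen down
FD 5.7: (0,0) -> (5.7,0) [heading=0, draw]
LT 90: heading 0 -> 90
FD 9.6: (5.7,0) -> (5.7,9.6) [heading=90, draw]
REPEAT 6 [
  -- iteration 1/6 --
  FD 13.4: (5.7,9.6) -> (5.7,23) [heading=90, draw]
  FD 1.7: (5.7,23) -> (5.7,24.7) [heading=90, draw]
  RT 270: heading 90 -> 180
  FD 14.8: (5.7,24.7) -> (-9.1,24.7) [heading=180, draw]
  -- iteration 2/6 --
  FD 13.4: (-9.1,24.7) -> (-22.5,24.7) [heading=180, draw]
  FD 1.7: (-22.5,24.7) -> (-24.2,24.7) [heading=180, draw]
  RT 270: heading 180 -> 270
  FD 14.8: (-24.2,24.7) -> (-24.2,9.9) [heading=270, draw]
  -- iteration 3/6 --
  FD 13.4: (-24.2,9.9) -> (-24.2,-3.5) [heading=270, draw]
  FD 1.7: (-24.2,-3.5) -> (-24.2,-5.2) [heading=270, draw]
  RT 270: heading 270 -> 0
  FD 14.8: (-24.2,-5.2) -> (-9.4,-5.2) [heading=0, draw]
  -- iteration 4/6 --
  FD 13.4: (-9.4,-5.2) -> (4,-5.2) [heading=0, draw]
  FD 1.7: (4,-5.2) -> (5.7,-5.2) [heading=0, draw]
  RT 270: heading 0 -> 90
  FD 14.8: (5.7,-5.2) -> (5.7,9.6) [heading=90, draw]
  -- iteration 5/6 --
  FD 13.4: (5.7,9.6) -> (5.7,23) [heading=90, draw]
  FD 1.7: (5.7,23) -> (5.7,24.7) [heading=90, draw]
  RT 270: heading 90 -> 180
  FD 14.8: (5.7,24.7) -> (-9.1,24.7) [heading=180, draw]
  -- iteration 6/6 --
  FD 13.4: (-9.1,24.7) -> (-22.5,24.7) [heading=180, draw]
  FD 1.7: (-22.5,24.7) -> (-24.2,24.7) [heading=180, draw]
  RT 270: heading 180 -> 270
  FD 14.8: (-24.2,24.7) -> (-24.2,9.9) [heading=270, draw]
]
FD 10.4: (-24.2,9.9) -> (-24.2,-0.5) [heading=270, draw]
LT 19: heading 270 -> 289
RT 270: heading 289 -> 19
PU: pen up
Final: pos=(-24.2,-0.5), heading=19, 21 segment(s) drawn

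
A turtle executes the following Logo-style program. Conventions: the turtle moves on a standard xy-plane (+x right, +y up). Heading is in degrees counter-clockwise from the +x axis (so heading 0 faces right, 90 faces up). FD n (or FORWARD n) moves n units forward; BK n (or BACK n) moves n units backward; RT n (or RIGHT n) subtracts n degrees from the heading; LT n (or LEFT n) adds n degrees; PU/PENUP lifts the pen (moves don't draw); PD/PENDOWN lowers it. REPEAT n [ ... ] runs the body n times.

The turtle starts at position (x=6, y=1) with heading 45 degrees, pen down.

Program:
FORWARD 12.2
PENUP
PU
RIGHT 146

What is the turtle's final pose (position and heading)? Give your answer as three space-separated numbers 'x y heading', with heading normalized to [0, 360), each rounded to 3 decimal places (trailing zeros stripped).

Answer: 14.627 9.627 259

Derivation:
Executing turtle program step by step:
Start: pos=(6,1), heading=45, pen down
FD 12.2: (6,1) -> (14.627,9.627) [heading=45, draw]
PU: pen up
PU: pen up
RT 146: heading 45 -> 259
Final: pos=(14.627,9.627), heading=259, 1 segment(s) drawn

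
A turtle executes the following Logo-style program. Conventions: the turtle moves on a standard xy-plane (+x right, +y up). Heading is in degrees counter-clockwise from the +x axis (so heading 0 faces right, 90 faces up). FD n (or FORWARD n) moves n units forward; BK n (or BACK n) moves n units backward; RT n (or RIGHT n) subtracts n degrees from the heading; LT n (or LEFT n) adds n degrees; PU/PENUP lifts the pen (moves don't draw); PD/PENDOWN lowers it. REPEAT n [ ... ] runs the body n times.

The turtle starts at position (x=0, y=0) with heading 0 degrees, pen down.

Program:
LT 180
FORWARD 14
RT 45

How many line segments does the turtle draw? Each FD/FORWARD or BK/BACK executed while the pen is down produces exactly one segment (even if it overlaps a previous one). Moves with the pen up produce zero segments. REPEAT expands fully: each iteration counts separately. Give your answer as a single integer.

Answer: 1

Derivation:
Executing turtle program step by step:
Start: pos=(0,0), heading=0, pen down
LT 180: heading 0 -> 180
FD 14: (0,0) -> (-14,0) [heading=180, draw]
RT 45: heading 180 -> 135
Final: pos=(-14,0), heading=135, 1 segment(s) drawn
Segments drawn: 1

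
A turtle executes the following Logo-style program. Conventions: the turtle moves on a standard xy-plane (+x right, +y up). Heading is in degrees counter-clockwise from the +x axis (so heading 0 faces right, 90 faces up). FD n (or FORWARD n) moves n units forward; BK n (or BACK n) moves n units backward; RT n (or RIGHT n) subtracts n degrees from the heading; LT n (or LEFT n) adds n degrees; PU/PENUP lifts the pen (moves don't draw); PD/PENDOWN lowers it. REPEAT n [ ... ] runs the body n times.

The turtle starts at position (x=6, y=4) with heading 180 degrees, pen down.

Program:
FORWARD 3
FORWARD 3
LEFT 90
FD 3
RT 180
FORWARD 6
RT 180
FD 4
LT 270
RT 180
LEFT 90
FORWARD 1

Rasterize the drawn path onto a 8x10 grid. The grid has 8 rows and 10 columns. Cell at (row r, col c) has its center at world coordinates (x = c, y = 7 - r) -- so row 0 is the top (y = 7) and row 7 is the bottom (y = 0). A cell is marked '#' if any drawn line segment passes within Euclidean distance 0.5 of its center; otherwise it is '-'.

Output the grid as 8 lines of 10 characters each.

Segment 0: (6,4) -> (3,4)
Segment 1: (3,4) -> (0,4)
Segment 2: (0,4) -> (-0,1)
Segment 3: (-0,1) -> (-0,7)
Segment 4: (-0,7) -> (0,3)
Segment 5: (0,3) -> (0,4)

Answer: #---------
#---------
#---------
#######---
#---------
#---------
#---------
----------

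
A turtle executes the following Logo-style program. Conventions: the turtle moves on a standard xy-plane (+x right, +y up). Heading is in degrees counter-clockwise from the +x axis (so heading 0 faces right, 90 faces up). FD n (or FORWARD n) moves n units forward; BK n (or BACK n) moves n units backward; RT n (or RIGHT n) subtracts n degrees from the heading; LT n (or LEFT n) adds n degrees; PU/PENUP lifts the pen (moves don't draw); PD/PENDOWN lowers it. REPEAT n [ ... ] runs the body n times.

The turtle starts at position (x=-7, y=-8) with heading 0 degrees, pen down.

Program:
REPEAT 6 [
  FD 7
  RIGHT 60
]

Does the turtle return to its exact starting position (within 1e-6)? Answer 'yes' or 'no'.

Answer: yes

Derivation:
Executing turtle program step by step:
Start: pos=(-7,-8), heading=0, pen down
REPEAT 6 [
  -- iteration 1/6 --
  FD 7: (-7,-8) -> (0,-8) [heading=0, draw]
  RT 60: heading 0 -> 300
  -- iteration 2/6 --
  FD 7: (0,-8) -> (3.5,-14.062) [heading=300, draw]
  RT 60: heading 300 -> 240
  -- iteration 3/6 --
  FD 7: (3.5,-14.062) -> (0,-20.124) [heading=240, draw]
  RT 60: heading 240 -> 180
  -- iteration 4/6 --
  FD 7: (0,-20.124) -> (-7,-20.124) [heading=180, draw]
  RT 60: heading 180 -> 120
  -- iteration 5/6 --
  FD 7: (-7,-20.124) -> (-10.5,-14.062) [heading=120, draw]
  RT 60: heading 120 -> 60
  -- iteration 6/6 --
  FD 7: (-10.5,-14.062) -> (-7,-8) [heading=60, draw]
  RT 60: heading 60 -> 0
]
Final: pos=(-7,-8), heading=0, 6 segment(s) drawn

Start position: (-7, -8)
Final position: (-7, -8)
Distance = 0; < 1e-6 -> CLOSED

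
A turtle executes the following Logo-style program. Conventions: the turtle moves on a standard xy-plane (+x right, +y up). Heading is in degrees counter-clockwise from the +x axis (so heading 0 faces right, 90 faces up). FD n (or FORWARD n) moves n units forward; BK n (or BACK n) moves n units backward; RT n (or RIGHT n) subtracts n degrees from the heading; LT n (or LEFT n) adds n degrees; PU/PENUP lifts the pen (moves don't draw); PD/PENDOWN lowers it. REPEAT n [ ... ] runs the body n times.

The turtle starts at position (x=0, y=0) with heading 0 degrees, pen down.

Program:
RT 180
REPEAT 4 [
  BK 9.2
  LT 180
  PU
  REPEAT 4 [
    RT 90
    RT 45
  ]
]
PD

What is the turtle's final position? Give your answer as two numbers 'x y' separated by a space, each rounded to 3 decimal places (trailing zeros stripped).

Answer: 36.8 0

Derivation:
Executing turtle program step by step:
Start: pos=(0,0), heading=0, pen down
RT 180: heading 0 -> 180
REPEAT 4 [
  -- iteration 1/4 --
  BK 9.2: (0,0) -> (9.2,0) [heading=180, draw]
  LT 180: heading 180 -> 0
  PU: pen up
  REPEAT 4 [
    -- iteration 1/4 --
    RT 90: heading 0 -> 270
    RT 45: heading 270 -> 225
    -- iteration 2/4 --
    RT 90: heading 225 -> 135
    RT 45: heading 135 -> 90
    -- iteration 3/4 --
    RT 90: heading 90 -> 0
    RT 45: heading 0 -> 315
    -- iteration 4/4 --
    RT 90: heading 315 -> 225
    RT 45: heading 225 -> 180
  ]
  -- iteration 2/4 --
  BK 9.2: (9.2,0) -> (18.4,0) [heading=180, move]
  LT 180: heading 180 -> 0
  PU: pen up
  REPEAT 4 [
    -- iteration 1/4 --
    RT 90: heading 0 -> 270
    RT 45: heading 270 -> 225
    -- iteration 2/4 --
    RT 90: heading 225 -> 135
    RT 45: heading 135 -> 90
    -- iteration 3/4 --
    RT 90: heading 90 -> 0
    RT 45: heading 0 -> 315
    -- iteration 4/4 --
    RT 90: heading 315 -> 225
    RT 45: heading 225 -> 180
  ]
  -- iteration 3/4 --
  BK 9.2: (18.4,0) -> (27.6,0) [heading=180, move]
  LT 180: heading 180 -> 0
  PU: pen up
  REPEAT 4 [
    -- iteration 1/4 --
    RT 90: heading 0 -> 270
    RT 45: heading 270 -> 225
    -- iteration 2/4 --
    RT 90: heading 225 -> 135
    RT 45: heading 135 -> 90
    -- iteration 3/4 --
    RT 90: heading 90 -> 0
    RT 45: heading 0 -> 315
    -- iteration 4/4 --
    RT 90: heading 315 -> 225
    RT 45: heading 225 -> 180
  ]
  -- iteration 4/4 --
  BK 9.2: (27.6,0) -> (36.8,0) [heading=180, move]
  LT 180: heading 180 -> 0
  PU: pen up
  REPEAT 4 [
    -- iteration 1/4 --
    RT 90: heading 0 -> 270
    RT 45: heading 270 -> 225
    -- iteration 2/4 --
    RT 90: heading 225 -> 135
    RT 45: heading 135 -> 90
    -- iteration 3/4 --
    RT 90: heading 90 -> 0
    RT 45: heading 0 -> 315
    -- iteration 4/4 --
    RT 90: heading 315 -> 225
    RT 45: heading 225 -> 180
  ]
]
PD: pen down
Final: pos=(36.8,0), heading=180, 1 segment(s) drawn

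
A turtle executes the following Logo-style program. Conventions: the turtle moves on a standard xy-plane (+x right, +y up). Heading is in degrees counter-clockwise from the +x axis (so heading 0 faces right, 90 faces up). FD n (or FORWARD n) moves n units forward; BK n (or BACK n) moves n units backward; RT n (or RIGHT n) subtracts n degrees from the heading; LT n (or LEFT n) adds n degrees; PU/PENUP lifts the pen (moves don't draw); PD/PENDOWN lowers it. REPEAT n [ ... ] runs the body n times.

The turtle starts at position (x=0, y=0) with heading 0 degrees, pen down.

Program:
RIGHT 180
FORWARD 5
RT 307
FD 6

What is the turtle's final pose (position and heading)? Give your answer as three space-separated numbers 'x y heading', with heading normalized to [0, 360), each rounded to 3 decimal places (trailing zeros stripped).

Executing turtle program step by step:
Start: pos=(0,0), heading=0, pen down
RT 180: heading 0 -> 180
FD 5: (0,0) -> (-5,0) [heading=180, draw]
RT 307: heading 180 -> 233
FD 6: (-5,0) -> (-8.611,-4.792) [heading=233, draw]
Final: pos=(-8.611,-4.792), heading=233, 2 segment(s) drawn

Answer: -8.611 -4.792 233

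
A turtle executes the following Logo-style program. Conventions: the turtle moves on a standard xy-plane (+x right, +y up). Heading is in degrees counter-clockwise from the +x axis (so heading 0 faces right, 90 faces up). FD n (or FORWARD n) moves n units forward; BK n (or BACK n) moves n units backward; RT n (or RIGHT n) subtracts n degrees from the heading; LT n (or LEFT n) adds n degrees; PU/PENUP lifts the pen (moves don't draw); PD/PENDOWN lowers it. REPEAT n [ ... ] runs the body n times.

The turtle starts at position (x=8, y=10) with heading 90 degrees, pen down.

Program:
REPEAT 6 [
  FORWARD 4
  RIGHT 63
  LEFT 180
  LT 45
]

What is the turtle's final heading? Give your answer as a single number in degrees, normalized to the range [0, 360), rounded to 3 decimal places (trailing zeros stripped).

Answer: 342

Derivation:
Executing turtle program step by step:
Start: pos=(8,10), heading=90, pen down
REPEAT 6 [
  -- iteration 1/6 --
  FD 4: (8,10) -> (8,14) [heading=90, draw]
  RT 63: heading 90 -> 27
  LT 180: heading 27 -> 207
  LT 45: heading 207 -> 252
  -- iteration 2/6 --
  FD 4: (8,14) -> (6.764,10.196) [heading=252, draw]
  RT 63: heading 252 -> 189
  LT 180: heading 189 -> 9
  LT 45: heading 9 -> 54
  -- iteration 3/6 --
  FD 4: (6.764,10.196) -> (9.115,13.432) [heading=54, draw]
  RT 63: heading 54 -> 351
  LT 180: heading 351 -> 171
  LT 45: heading 171 -> 216
  -- iteration 4/6 --
  FD 4: (9.115,13.432) -> (5.879,11.081) [heading=216, draw]
  RT 63: heading 216 -> 153
  LT 180: heading 153 -> 333
  LT 45: heading 333 -> 18
  -- iteration 5/6 --
  FD 4: (5.879,11.081) -> (9.683,12.317) [heading=18, draw]
  RT 63: heading 18 -> 315
  LT 180: heading 315 -> 135
  LT 45: heading 135 -> 180
  -- iteration 6/6 --
  FD 4: (9.683,12.317) -> (5.683,12.317) [heading=180, draw]
  RT 63: heading 180 -> 117
  LT 180: heading 117 -> 297
  LT 45: heading 297 -> 342
]
Final: pos=(5.683,12.317), heading=342, 6 segment(s) drawn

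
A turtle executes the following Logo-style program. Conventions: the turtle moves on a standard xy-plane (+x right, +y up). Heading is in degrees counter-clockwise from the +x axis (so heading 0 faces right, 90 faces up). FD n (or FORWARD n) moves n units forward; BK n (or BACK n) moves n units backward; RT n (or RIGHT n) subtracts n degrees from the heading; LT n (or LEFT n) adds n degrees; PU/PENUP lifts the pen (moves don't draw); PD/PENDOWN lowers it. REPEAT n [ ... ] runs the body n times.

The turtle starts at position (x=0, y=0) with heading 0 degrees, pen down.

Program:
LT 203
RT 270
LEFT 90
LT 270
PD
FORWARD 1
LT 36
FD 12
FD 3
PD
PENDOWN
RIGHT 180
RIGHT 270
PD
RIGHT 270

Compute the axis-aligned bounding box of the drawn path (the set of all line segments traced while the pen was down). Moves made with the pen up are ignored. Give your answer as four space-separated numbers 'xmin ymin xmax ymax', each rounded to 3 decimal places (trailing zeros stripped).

Answer: 0 -8.646 13.248 0

Derivation:
Executing turtle program step by step:
Start: pos=(0,0), heading=0, pen down
LT 203: heading 0 -> 203
RT 270: heading 203 -> 293
LT 90: heading 293 -> 23
LT 270: heading 23 -> 293
PD: pen down
FD 1: (0,0) -> (0.391,-0.921) [heading=293, draw]
LT 36: heading 293 -> 329
FD 12: (0.391,-0.921) -> (10.677,-7.101) [heading=329, draw]
FD 3: (10.677,-7.101) -> (13.248,-8.646) [heading=329, draw]
PD: pen down
PD: pen down
RT 180: heading 329 -> 149
RT 270: heading 149 -> 239
PD: pen down
RT 270: heading 239 -> 329
Final: pos=(13.248,-8.646), heading=329, 3 segment(s) drawn

Segment endpoints: x in {0, 0.391, 10.677, 13.248}, y in {-8.646, -7.101, -0.921, 0}
xmin=0, ymin=-8.646, xmax=13.248, ymax=0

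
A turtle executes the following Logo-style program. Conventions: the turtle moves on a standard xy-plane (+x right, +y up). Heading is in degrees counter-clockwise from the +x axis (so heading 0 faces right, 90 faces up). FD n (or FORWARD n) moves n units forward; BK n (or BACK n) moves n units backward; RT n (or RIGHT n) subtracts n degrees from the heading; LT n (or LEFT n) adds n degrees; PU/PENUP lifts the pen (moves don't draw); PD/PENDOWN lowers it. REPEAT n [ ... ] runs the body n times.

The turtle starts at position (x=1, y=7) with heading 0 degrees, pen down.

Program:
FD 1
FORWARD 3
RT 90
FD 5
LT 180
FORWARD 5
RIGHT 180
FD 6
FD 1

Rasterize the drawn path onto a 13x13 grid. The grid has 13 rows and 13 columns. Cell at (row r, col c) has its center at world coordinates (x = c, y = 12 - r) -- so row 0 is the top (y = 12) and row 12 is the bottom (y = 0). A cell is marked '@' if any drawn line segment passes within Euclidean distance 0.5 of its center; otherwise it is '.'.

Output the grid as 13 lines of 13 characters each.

Segment 0: (1,7) -> (2,7)
Segment 1: (2,7) -> (5,7)
Segment 2: (5,7) -> (5,2)
Segment 3: (5,2) -> (5,7)
Segment 4: (5,7) -> (5,1)
Segment 5: (5,1) -> (5,0)

Answer: .............
.............
.............
.............
.............
.@@@@@.......
.....@.......
.....@.......
.....@.......
.....@.......
.....@.......
.....@.......
.....@.......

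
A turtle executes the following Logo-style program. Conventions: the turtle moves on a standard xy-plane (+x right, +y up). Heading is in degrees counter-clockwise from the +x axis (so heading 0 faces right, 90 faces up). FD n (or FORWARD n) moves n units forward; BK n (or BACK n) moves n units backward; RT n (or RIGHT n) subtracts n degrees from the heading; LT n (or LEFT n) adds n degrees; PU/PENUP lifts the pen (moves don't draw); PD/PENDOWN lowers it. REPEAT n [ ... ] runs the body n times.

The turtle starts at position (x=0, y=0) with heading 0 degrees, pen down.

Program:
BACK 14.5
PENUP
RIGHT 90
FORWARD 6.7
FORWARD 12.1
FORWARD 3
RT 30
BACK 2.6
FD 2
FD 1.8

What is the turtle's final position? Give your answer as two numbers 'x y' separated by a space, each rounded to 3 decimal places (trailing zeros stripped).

Executing turtle program step by step:
Start: pos=(0,0), heading=0, pen down
BK 14.5: (0,0) -> (-14.5,0) [heading=0, draw]
PU: pen up
RT 90: heading 0 -> 270
FD 6.7: (-14.5,0) -> (-14.5,-6.7) [heading=270, move]
FD 12.1: (-14.5,-6.7) -> (-14.5,-18.8) [heading=270, move]
FD 3: (-14.5,-18.8) -> (-14.5,-21.8) [heading=270, move]
RT 30: heading 270 -> 240
BK 2.6: (-14.5,-21.8) -> (-13.2,-19.548) [heading=240, move]
FD 2: (-13.2,-19.548) -> (-14.2,-21.28) [heading=240, move]
FD 1.8: (-14.2,-21.28) -> (-15.1,-22.839) [heading=240, move]
Final: pos=(-15.1,-22.839), heading=240, 1 segment(s) drawn

Answer: -15.1 -22.839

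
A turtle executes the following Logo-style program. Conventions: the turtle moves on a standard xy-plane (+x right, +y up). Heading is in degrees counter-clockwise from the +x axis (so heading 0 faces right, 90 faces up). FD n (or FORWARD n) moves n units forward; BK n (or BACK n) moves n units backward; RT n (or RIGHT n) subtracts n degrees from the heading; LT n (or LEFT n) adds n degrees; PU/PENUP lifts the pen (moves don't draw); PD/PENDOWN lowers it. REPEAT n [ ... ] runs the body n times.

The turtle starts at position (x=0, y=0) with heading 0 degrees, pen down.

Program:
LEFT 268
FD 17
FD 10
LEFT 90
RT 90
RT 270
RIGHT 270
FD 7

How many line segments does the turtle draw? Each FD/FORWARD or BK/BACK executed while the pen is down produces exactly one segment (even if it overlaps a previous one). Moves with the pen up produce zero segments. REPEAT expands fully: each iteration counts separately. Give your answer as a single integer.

Executing turtle program step by step:
Start: pos=(0,0), heading=0, pen down
LT 268: heading 0 -> 268
FD 17: (0,0) -> (-0.593,-16.99) [heading=268, draw]
FD 10: (-0.593,-16.99) -> (-0.942,-26.984) [heading=268, draw]
LT 90: heading 268 -> 358
RT 90: heading 358 -> 268
RT 270: heading 268 -> 358
RT 270: heading 358 -> 88
FD 7: (-0.942,-26.984) -> (-0.698,-19.988) [heading=88, draw]
Final: pos=(-0.698,-19.988), heading=88, 3 segment(s) drawn
Segments drawn: 3

Answer: 3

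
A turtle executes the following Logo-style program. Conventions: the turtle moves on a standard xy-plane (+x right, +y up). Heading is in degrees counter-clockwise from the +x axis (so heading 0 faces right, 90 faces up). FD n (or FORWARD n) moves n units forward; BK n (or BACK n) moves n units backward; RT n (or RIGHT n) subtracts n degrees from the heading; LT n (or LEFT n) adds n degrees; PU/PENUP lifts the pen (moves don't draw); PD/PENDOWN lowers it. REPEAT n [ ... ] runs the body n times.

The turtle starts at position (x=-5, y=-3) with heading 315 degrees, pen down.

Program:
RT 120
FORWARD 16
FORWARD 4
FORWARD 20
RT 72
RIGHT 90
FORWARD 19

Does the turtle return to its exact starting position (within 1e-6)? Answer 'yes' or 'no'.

Executing turtle program step by step:
Start: pos=(-5,-3), heading=315, pen down
RT 120: heading 315 -> 195
FD 16: (-5,-3) -> (-20.455,-7.141) [heading=195, draw]
FD 4: (-20.455,-7.141) -> (-24.319,-8.176) [heading=195, draw]
FD 20: (-24.319,-8.176) -> (-43.637,-13.353) [heading=195, draw]
RT 72: heading 195 -> 123
RT 90: heading 123 -> 33
FD 19: (-43.637,-13.353) -> (-27.702,-3.005) [heading=33, draw]
Final: pos=(-27.702,-3.005), heading=33, 4 segment(s) drawn

Start position: (-5, -3)
Final position: (-27.702, -3.005)
Distance = 22.702; >= 1e-6 -> NOT closed

Answer: no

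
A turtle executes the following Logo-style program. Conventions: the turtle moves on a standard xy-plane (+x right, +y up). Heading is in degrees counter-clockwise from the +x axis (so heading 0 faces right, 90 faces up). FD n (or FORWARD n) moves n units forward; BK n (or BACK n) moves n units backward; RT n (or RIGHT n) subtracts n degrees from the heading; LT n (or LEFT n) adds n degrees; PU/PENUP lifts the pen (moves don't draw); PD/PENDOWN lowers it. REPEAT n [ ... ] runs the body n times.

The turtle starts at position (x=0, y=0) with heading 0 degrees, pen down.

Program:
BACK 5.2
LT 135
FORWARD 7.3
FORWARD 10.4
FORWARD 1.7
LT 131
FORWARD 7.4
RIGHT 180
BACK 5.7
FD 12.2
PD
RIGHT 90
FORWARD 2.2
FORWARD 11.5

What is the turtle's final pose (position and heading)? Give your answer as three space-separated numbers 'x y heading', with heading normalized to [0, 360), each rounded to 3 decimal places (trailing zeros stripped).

Answer: -5.314 11.864 356

Derivation:
Executing turtle program step by step:
Start: pos=(0,0), heading=0, pen down
BK 5.2: (0,0) -> (-5.2,0) [heading=0, draw]
LT 135: heading 0 -> 135
FD 7.3: (-5.2,0) -> (-10.362,5.162) [heading=135, draw]
FD 10.4: (-10.362,5.162) -> (-17.716,12.516) [heading=135, draw]
FD 1.7: (-17.716,12.516) -> (-18.918,13.718) [heading=135, draw]
LT 131: heading 135 -> 266
FD 7.4: (-18.918,13.718) -> (-19.434,6.336) [heading=266, draw]
RT 180: heading 266 -> 86
BK 5.7: (-19.434,6.336) -> (-19.832,0.65) [heading=86, draw]
FD 12.2: (-19.832,0.65) -> (-18.981,12.82) [heading=86, draw]
PD: pen down
RT 90: heading 86 -> 356
FD 2.2: (-18.981,12.82) -> (-16.786,12.667) [heading=356, draw]
FD 11.5: (-16.786,12.667) -> (-5.314,11.864) [heading=356, draw]
Final: pos=(-5.314,11.864), heading=356, 9 segment(s) drawn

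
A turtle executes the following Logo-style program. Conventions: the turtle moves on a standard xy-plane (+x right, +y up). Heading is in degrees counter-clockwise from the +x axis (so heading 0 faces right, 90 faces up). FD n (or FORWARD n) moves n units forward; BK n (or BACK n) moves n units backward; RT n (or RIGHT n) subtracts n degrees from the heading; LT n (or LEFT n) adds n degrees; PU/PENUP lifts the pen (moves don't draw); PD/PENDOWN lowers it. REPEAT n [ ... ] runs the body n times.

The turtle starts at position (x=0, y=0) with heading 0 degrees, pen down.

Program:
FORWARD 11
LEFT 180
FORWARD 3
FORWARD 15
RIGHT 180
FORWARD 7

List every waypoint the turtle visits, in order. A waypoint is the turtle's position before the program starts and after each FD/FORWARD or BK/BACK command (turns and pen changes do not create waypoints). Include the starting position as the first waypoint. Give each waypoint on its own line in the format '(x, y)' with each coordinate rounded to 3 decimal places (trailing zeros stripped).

Executing turtle program step by step:
Start: pos=(0,0), heading=0, pen down
FD 11: (0,0) -> (11,0) [heading=0, draw]
LT 180: heading 0 -> 180
FD 3: (11,0) -> (8,0) [heading=180, draw]
FD 15: (8,0) -> (-7,0) [heading=180, draw]
RT 180: heading 180 -> 0
FD 7: (-7,0) -> (0,0) [heading=0, draw]
Final: pos=(0,0), heading=0, 4 segment(s) drawn
Waypoints (5 total):
(0, 0)
(11, 0)
(8, 0)
(-7, 0)
(0, 0)

Answer: (0, 0)
(11, 0)
(8, 0)
(-7, 0)
(0, 0)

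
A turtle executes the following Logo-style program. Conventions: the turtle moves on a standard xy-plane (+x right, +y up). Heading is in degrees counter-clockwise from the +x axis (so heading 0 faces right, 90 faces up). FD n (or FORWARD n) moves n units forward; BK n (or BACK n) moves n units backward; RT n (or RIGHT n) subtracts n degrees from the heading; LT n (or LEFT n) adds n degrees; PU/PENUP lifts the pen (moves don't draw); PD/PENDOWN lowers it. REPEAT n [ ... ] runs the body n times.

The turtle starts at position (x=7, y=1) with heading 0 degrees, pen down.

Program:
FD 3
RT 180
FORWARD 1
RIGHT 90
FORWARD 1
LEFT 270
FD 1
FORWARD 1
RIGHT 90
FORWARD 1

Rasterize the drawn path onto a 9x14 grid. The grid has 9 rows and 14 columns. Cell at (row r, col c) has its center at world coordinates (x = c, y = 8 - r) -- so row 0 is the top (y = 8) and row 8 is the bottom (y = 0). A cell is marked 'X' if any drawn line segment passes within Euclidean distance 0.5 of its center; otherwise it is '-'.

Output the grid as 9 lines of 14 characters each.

Answer: --------------
--------------
--------------
--------------
--------------
--------------
---------XXX--
-------XXXXX--
--------------

Derivation:
Segment 0: (7,1) -> (10,1)
Segment 1: (10,1) -> (9,1)
Segment 2: (9,1) -> (9,2)
Segment 3: (9,2) -> (10,2)
Segment 4: (10,2) -> (11,2)
Segment 5: (11,2) -> (11,1)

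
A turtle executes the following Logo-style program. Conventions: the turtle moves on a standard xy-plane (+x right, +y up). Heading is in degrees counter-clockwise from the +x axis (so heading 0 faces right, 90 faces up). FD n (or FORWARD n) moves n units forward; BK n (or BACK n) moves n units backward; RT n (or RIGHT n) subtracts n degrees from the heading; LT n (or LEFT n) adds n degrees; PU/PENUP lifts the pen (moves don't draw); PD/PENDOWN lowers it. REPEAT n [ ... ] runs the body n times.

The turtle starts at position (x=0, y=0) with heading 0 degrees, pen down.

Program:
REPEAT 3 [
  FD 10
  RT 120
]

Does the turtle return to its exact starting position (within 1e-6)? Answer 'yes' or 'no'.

Answer: yes

Derivation:
Executing turtle program step by step:
Start: pos=(0,0), heading=0, pen down
REPEAT 3 [
  -- iteration 1/3 --
  FD 10: (0,0) -> (10,0) [heading=0, draw]
  RT 120: heading 0 -> 240
  -- iteration 2/3 --
  FD 10: (10,0) -> (5,-8.66) [heading=240, draw]
  RT 120: heading 240 -> 120
  -- iteration 3/3 --
  FD 10: (5,-8.66) -> (0,0) [heading=120, draw]
  RT 120: heading 120 -> 0
]
Final: pos=(0,0), heading=0, 3 segment(s) drawn

Start position: (0, 0)
Final position: (0, 0)
Distance = 0; < 1e-6 -> CLOSED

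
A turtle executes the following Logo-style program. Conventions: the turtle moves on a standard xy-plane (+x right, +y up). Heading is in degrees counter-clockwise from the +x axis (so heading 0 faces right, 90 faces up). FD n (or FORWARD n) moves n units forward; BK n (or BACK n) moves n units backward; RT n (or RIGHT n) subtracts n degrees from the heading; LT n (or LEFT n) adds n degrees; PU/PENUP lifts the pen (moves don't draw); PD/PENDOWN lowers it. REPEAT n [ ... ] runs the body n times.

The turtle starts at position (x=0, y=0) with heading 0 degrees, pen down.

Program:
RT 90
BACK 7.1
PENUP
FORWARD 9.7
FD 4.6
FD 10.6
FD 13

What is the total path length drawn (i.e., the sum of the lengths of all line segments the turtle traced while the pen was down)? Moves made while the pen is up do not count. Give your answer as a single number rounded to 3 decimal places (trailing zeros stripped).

Executing turtle program step by step:
Start: pos=(0,0), heading=0, pen down
RT 90: heading 0 -> 270
BK 7.1: (0,0) -> (0,7.1) [heading=270, draw]
PU: pen up
FD 9.7: (0,7.1) -> (0,-2.6) [heading=270, move]
FD 4.6: (0,-2.6) -> (0,-7.2) [heading=270, move]
FD 10.6: (0,-7.2) -> (0,-17.8) [heading=270, move]
FD 13: (0,-17.8) -> (0,-30.8) [heading=270, move]
Final: pos=(0,-30.8), heading=270, 1 segment(s) drawn

Segment lengths:
  seg 1: (0,0) -> (0,7.1), length = 7.1
Total = 7.1

Answer: 7.1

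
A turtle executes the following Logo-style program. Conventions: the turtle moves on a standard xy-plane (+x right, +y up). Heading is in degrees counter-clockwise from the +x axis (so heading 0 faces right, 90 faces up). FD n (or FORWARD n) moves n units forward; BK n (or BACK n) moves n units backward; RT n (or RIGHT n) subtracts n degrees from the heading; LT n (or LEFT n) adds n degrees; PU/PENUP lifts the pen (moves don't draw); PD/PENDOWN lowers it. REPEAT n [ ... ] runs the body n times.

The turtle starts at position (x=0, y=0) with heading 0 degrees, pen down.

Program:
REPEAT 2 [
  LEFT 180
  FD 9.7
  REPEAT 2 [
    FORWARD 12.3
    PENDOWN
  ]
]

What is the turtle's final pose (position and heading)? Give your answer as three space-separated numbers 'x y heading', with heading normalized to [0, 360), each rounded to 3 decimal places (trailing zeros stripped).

Executing turtle program step by step:
Start: pos=(0,0), heading=0, pen down
REPEAT 2 [
  -- iteration 1/2 --
  LT 180: heading 0 -> 180
  FD 9.7: (0,0) -> (-9.7,0) [heading=180, draw]
  REPEAT 2 [
    -- iteration 1/2 --
    FD 12.3: (-9.7,0) -> (-22,0) [heading=180, draw]
    PD: pen down
    -- iteration 2/2 --
    FD 12.3: (-22,0) -> (-34.3,0) [heading=180, draw]
    PD: pen down
  ]
  -- iteration 2/2 --
  LT 180: heading 180 -> 0
  FD 9.7: (-34.3,0) -> (-24.6,0) [heading=0, draw]
  REPEAT 2 [
    -- iteration 1/2 --
    FD 12.3: (-24.6,0) -> (-12.3,0) [heading=0, draw]
    PD: pen down
    -- iteration 2/2 --
    FD 12.3: (-12.3,0) -> (0,0) [heading=0, draw]
    PD: pen down
  ]
]
Final: pos=(0,0), heading=0, 6 segment(s) drawn

Answer: 0 0 0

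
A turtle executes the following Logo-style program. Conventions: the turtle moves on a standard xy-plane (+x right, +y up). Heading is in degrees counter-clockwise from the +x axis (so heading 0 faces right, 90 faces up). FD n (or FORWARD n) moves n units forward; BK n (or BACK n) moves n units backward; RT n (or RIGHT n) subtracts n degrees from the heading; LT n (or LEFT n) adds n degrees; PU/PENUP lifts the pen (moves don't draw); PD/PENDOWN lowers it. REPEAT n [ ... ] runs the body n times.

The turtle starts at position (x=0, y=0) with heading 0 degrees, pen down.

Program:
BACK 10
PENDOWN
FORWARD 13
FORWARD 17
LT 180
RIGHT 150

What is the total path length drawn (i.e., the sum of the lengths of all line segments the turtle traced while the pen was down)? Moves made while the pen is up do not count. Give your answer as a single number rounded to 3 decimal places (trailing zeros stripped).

Executing turtle program step by step:
Start: pos=(0,0), heading=0, pen down
BK 10: (0,0) -> (-10,0) [heading=0, draw]
PD: pen down
FD 13: (-10,0) -> (3,0) [heading=0, draw]
FD 17: (3,0) -> (20,0) [heading=0, draw]
LT 180: heading 0 -> 180
RT 150: heading 180 -> 30
Final: pos=(20,0), heading=30, 3 segment(s) drawn

Segment lengths:
  seg 1: (0,0) -> (-10,0), length = 10
  seg 2: (-10,0) -> (3,0), length = 13
  seg 3: (3,0) -> (20,0), length = 17
Total = 40

Answer: 40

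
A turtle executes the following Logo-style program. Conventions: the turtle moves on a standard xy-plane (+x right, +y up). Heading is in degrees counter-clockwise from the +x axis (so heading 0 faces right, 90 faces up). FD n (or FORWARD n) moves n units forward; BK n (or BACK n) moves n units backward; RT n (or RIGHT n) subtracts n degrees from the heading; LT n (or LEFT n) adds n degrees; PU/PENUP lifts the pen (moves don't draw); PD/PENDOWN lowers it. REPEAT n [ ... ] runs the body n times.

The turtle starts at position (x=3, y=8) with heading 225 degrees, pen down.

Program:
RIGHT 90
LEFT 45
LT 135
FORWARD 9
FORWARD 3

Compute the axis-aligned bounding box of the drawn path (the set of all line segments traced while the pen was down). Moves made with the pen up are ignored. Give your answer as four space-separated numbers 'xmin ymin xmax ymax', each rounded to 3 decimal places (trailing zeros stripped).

Executing turtle program step by step:
Start: pos=(3,8), heading=225, pen down
RT 90: heading 225 -> 135
LT 45: heading 135 -> 180
LT 135: heading 180 -> 315
FD 9: (3,8) -> (9.364,1.636) [heading=315, draw]
FD 3: (9.364,1.636) -> (11.485,-0.485) [heading=315, draw]
Final: pos=(11.485,-0.485), heading=315, 2 segment(s) drawn

Segment endpoints: x in {3, 9.364, 11.485}, y in {-0.485, 1.636, 8}
xmin=3, ymin=-0.485, xmax=11.485, ymax=8

Answer: 3 -0.485 11.485 8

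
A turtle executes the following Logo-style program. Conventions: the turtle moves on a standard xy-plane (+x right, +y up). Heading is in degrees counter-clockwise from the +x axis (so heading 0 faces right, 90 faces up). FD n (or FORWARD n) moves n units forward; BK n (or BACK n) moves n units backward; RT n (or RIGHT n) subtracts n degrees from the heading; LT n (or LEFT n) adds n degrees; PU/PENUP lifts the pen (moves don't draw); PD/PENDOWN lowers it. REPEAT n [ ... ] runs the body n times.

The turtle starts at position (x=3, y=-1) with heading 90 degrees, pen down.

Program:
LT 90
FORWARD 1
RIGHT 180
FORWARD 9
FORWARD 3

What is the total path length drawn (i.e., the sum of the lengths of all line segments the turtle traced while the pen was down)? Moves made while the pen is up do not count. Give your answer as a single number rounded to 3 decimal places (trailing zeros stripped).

Executing turtle program step by step:
Start: pos=(3,-1), heading=90, pen down
LT 90: heading 90 -> 180
FD 1: (3,-1) -> (2,-1) [heading=180, draw]
RT 180: heading 180 -> 0
FD 9: (2,-1) -> (11,-1) [heading=0, draw]
FD 3: (11,-1) -> (14,-1) [heading=0, draw]
Final: pos=(14,-1), heading=0, 3 segment(s) drawn

Segment lengths:
  seg 1: (3,-1) -> (2,-1), length = 1
  seg 2: (2,-1) -> (11,-1), length = 9
  seg 3: (11,-1) -> (14,-1), length = 3
Total = 13

Answer: 13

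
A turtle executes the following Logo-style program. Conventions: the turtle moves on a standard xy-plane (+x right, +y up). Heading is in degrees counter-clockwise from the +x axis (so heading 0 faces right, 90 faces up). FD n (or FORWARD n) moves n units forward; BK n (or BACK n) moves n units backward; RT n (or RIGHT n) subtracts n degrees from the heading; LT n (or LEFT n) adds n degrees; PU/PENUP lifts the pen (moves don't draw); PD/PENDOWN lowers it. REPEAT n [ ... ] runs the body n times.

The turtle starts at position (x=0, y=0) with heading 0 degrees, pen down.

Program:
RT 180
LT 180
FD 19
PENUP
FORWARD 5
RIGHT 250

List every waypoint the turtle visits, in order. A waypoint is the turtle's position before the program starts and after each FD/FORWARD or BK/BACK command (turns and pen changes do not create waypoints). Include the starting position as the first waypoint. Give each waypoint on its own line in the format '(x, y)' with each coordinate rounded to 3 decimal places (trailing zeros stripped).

Executing turtle program step by step:
Start: pos=(0,0), heading=0, pen down
RT 180: heading 0 -> 180
LT 180: heading 180 -> 0
FD 19: (0,0) -> (19,0) [heading=0, draw]
PU: pen up
FD 5: (19,0) -> (24,0) [heading=0, move]
RT 250: heading 0 -> 110
Final: pos=(24,0), heading=110, 1 segment(s) drawn
Waypoints (3 total):
(0, 0)
(19, 0)
(24, 0)

Answer: (0, 0)
(19, 0)
(24, 0)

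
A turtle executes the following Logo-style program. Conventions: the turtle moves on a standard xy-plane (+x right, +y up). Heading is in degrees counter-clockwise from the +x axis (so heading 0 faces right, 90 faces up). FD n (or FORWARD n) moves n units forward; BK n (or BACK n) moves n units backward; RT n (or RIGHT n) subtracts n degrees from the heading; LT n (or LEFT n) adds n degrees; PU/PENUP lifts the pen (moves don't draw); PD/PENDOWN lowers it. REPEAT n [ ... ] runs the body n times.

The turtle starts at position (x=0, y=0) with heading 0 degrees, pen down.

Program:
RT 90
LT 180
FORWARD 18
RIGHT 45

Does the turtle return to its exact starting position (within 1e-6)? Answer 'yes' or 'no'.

Executing turtle program step by step:
Start: pos=(0,0), heading=0, pen down
RT 90: heading 0 -> 270
LT 180: heading 270 -> 90
FD 18: (0,0) -> (0,18) [heading=90, draw]
RT 45: heading 90 -> 45
Final: pos=(0,18), heading=45, 1 segment(s) drawn

Start position: (0, 0)
Final position: (0, 18)
Distance = 18; >= 1e-6 -> NOT closed

Answer: no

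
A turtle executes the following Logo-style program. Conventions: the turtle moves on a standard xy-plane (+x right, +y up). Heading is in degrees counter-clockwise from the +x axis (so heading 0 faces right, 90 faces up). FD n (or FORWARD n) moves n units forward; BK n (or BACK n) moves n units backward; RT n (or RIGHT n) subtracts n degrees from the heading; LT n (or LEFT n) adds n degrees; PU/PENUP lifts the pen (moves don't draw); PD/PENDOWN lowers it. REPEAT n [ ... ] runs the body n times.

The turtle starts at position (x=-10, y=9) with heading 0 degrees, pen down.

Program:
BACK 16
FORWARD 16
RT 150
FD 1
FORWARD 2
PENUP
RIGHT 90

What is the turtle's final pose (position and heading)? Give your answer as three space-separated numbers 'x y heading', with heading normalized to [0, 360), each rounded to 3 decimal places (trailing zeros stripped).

Executing turtle program step by step:
Start: pos=(-10,9), heading=0, pen down
BK 16: (-10,9) -> (-26,9) [heading=0, draw]
FD 16: (-26,9) -> (-10,9) [heading=0, draw]
RT 150: heading 0 -> 210
FD 1: (-10,9) -> (-10.866,8.5) [heading=210, draw]
FD 2: (-10.866,8.5) -> (-12.598,7.5) [heading=210, draw]
PU: pen up
RT 90: heading 210 -> 120
Final: pos=(-12.598,7.5), heading=120, 4 segment(s) drawn

Answer: -12.598 7.5 120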